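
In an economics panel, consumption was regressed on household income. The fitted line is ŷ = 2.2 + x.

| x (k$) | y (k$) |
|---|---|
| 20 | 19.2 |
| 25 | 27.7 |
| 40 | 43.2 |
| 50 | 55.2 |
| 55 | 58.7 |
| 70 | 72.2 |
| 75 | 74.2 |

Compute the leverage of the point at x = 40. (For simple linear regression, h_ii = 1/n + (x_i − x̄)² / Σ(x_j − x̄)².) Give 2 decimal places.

h = 0.17

x̄ = (20 + 25 + 40 + 50 + 55 + 70 + 75)/7 = 47.8571
Σ(x − x̄)² = 776.02 + 522.449 + 61.7347 + 4.59184 + 51.0204 + 490.306 + 736.735 = 2642.86
h = 1/7 + (-7.85714)²/2642.86 = 0.142857 + 0.0233591 = 0.17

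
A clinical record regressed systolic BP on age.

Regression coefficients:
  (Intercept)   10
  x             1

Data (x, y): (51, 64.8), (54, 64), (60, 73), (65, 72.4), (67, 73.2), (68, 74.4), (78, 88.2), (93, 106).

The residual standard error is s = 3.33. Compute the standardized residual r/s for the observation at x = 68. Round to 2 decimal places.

ŷ = 10 + 68 = 78
r = 74.4 − 78 = -3.6
r/s = -3.6 / 3.33 = -1.08

-1.08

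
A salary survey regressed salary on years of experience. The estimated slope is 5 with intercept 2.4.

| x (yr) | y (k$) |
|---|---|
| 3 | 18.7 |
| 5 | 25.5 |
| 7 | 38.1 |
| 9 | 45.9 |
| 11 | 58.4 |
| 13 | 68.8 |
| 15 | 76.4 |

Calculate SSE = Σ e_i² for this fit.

x=3: ŷ = 2.4 + 5·3 = 17.4; e = 18.7 − 17.4 = 1.3
x=5: ŷ = 2.4 + 5·5 = 27.4; e = 25.5 − 27.4 = -1.9
x=7: ŷ = 2.4 + 5·7 = 37.4; e = 38.1 − 37.4 = 0.7
x=9: ŷ = 2.4 + 5·9 = 47.4; e = 45.9 − 47.4 = -1.5
x=11: ŷ = 2.4 + 5·11 = 57.4; e = 58.4 − 57.4 = 1
x=13: ŷ = 2.4 + 5·13 = 67.4; e = 68.8 − 67.4 = 1.4
x=15: ŷ = 2.4 + 5·15 = 77.4; e = 76.4 − 77.4 = -1
SSE = 1.69 + 3.61 + 0.49 + 2.25 + 1 + 1.96 + 1 = 12

SSE = 12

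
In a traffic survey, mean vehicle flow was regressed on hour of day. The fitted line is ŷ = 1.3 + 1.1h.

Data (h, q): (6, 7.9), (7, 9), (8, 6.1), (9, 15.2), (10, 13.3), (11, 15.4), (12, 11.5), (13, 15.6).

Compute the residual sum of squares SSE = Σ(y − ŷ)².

SSE = 46

h=6: ŷ = 1.3 + 1.1·6 = 7.9; r = 7.9 − 7.9 = 0
h=7: ŷ = 1.3 + 1.1·7 = 9; r = 9 − 9 = 0
h=8: ŷ = 1.3 + 1.1·8 = 10.1; r = 6.1 − 10.1 = -4
h=9: ŷ = 1.3 + 1.1·9 = 11.2; r = 15.2 − 11.2 = 4
h=10: ŷ = 1.3 + 1.1·10 = 12.3; r = 13.3 − 12.3 = 1
h=11: ŷ = 1.3 + 1.1·11 = 13.4; r = 15.4 − 13.4 = 2
h=12: ŷ = 1.3 + 1.1·12 = 14.5; r = 11.5 − 14.5 = -3
h=13: ŷ = 1.3 + 1.1·13 = 15.6; r = 15.6 − 15.6 = 0
SSE = 0 + 0 + 16 + 16 + 1 + 4 + 9 + 0 = 46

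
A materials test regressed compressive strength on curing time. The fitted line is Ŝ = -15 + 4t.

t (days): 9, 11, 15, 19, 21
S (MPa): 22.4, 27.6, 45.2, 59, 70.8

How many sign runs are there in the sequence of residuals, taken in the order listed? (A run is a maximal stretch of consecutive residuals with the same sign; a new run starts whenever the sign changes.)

5 runs

t=9: Ŝ = -15 + 4·9 = 21; e = 22.4 − 21 = 1.4
t=11: Ŝ = -15 + 4·11 = 29; e = 27.6 − 29 = -1.4
t=15: Ŝ = -15 + 4·15 = 45; e = 45.2 − 45 = 0.2
t=19: Ŝ = -15 + 4·19 = 61; e = 59 − 61 = -2
t=21: Ŝ = -15 + 4·21 = 69; e = 70.8 − 69 = 1.8
Signs: + − + − +
Runs: +×1, −×1, +×1, −×1, +×1 → 5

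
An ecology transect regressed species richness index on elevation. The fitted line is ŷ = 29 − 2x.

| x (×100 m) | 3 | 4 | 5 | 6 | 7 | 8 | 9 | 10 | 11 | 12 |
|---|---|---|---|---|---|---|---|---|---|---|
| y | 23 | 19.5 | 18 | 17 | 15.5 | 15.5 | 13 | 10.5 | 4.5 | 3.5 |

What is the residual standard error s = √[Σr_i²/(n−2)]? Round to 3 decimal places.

x=3: ŷ = 29 − 2·3 = 23; r = 23 − 23 = 0
x=4: ŷ = 29 − 2·4 = 21; r = 19.5 − 21 = -1.5
x=5: ŷ = 29 − 2·5 = 19; r = 18 − 19 = -1
x=6: ŷ = 29 − 2·6 = 17; r = 17 − 17 = 0
x=7: ŷ = 29 − 2·7 = 15; r = 15.5 − 15 = 0.5
x=8: ŷ = 29 − 2·8 = 13; r = 15.5 − 13 = 2.5
x=9: ŷ = 29 − 2·9 = 11; r = 13 − 11 = 2
x=10: ŷ = 29 − 2·10 = 9; r = 10.5 − 9 = 1.5
x=11: ŷ = 29 − 2·11 = 7; r = 4.5 − 7 = -2.5
x=12: ŷ = 29 − 2·12 = 5; r = 3.5 − 5 = -1.5
SSE = 0 + 2.25 + 1 + 0 + 0.25 + 6.25 + 4 + 2.25 + 6.25 + 2.25 = 24.5
s = √(24.5/8) = √3.0625 ≈ 1.750

s = 1.750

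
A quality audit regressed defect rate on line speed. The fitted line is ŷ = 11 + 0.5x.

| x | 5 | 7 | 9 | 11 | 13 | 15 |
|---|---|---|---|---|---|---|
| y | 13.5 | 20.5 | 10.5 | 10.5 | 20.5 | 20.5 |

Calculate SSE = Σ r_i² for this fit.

SSE = 110

x=5: ŷ = 11 + 0.5·5 = 13.5; r = 13.5 − 13.5 = 0
x=7: ŷ = 11 + 0.5·7 = 14.5; r = 20.5 − 14.5 = 6
x=9: ŷ = 11 + 0.5·9 = 15.5; r = 10.5 − 15.5 = -5
x=11: ŷ = 11 + 0.5·11 = 16.5; r = 10.5 − 16.5 = -6
x=13: ŷ = 11 + 0.5·13 = 17.5; r = 20.5 − 17.5 = 3
x=15: ŷ = 11 + 0.5·15 = 18.5; r = 20.5 − 18.5 = 2
SSE = 0 + 36 + 25 + 36 + 9 + 4 = 110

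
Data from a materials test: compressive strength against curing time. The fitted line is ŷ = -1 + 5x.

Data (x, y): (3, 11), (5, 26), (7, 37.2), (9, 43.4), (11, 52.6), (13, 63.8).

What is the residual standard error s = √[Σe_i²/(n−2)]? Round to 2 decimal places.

s = 2.53

x=3: ŷ = -1 + 5·3 = 14; e = 11 − 14 = -3
x=5: ŷ = -1 + 5·5 = 24; e = 26 − 24 = 2
x=7: ŷ = -1 + 5·7 = 34; e = 37.2 − 34 = 3.2
x=9: ŷ = -1 + 5·9 = 44; e = 43.4 − 44 = -0.6
x=11: ŷ = -1 + 5·11 = 54; e = 52.6 − 54 = -1.4
x=13: ŷ = -1 + 5·13 = 64; e = 63.8 − 64 = -0.2
SSE = 9 + 4 + 10.24 + 0.36 + 1.96 + 0.04 = 25.6
s = √(25.6/4) = √6.4 ≈ 2.53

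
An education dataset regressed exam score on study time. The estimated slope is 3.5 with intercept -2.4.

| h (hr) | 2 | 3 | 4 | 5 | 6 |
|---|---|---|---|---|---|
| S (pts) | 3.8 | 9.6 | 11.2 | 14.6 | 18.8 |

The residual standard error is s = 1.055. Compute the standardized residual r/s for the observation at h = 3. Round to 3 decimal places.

1.422

ŷ = -2.4 + 3.5·3 = 8.1
r = 9.6 − 8.1 = 1.5
r/s = 1.5 / 1.055 = 1.422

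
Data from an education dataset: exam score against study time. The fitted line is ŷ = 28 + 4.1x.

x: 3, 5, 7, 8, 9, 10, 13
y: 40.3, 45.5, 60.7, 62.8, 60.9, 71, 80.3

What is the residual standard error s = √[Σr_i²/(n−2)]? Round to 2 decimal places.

s = 3.16

x=3: ŷ = 28 + 4.1·3 = 40.3; r = 40.3 − 40.3 = 0
x=5: ŷ = 28 + 4.1·5 = 48.5; r = 45.5 − 48.5 = -3
x=7: ŷ = 28 + 4.1·7 = 56.7; r = 60.7 − 56.7 = 4
x=8: ŷ = 28 + 4.1·8 = 60.8; r = 62.8 − 60.8 = 2
x=9: ŷ = 28 + 4.1·9 = 64.9; r = 60.9 − 64.9 = -4
x=10: ŷ = 28 + 4.1·10 = 69; r = 71 − 69 = 2
x=13: ŷ = 28 + 4.1·13 = 81.3; r = 80.3 − 81.3 = -1
SSE = 0 + 9 + 16 + 4 + 16 + 4 + 1 = 50
s = √(50/5) = √10 ≈ 3.16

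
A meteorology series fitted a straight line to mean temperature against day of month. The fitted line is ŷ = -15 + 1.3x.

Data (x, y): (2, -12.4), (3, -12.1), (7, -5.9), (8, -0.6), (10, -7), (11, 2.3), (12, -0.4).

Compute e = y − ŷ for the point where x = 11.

ŷ = -15 + 1.3·11 = -0.7
e = 2.3 − (-0.7) = 3

e = 3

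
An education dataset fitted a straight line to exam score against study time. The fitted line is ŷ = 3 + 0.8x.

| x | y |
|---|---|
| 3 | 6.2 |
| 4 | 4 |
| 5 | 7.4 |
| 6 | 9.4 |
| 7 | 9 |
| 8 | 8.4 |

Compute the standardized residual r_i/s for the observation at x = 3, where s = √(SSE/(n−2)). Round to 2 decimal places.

x=3: ŷ = 3 + 0.8·3 = 5.4; r = 6.2 − 5.4 = 0.8
x=4: ŷ = 3 + 0.8·4 = 6.2; r = 4 − 6.2 = -2.2
x=5: ŷ = 3 + 0.8·5 = 7; r = 7.4 − 7 = 0.4
x=6: ŷ = 3 + 0.8·6 = 7.8; r = 9.4 − 7.8 = 1.6
x=7: ŷ = 3 + 0.8·7 = 8.6; r = 9 − 8.6 = 0.4
x=8: ŷ = 3 + 0.8·8 = 9.4; r = 8.4 − 9.4 = -1
SSE = 0.64 + 4.84 + 0.16 + 2.56 + 0.16 + 1 = 9.36
s = √(9.36/4) = 1.52971
r/s = 0.8 / 1.52971 = 0.52

0.52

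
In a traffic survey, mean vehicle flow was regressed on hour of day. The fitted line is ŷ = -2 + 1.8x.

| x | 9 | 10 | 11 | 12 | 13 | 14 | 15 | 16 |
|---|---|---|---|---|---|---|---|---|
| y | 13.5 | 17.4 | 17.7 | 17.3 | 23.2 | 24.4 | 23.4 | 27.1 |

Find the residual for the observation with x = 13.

r = 1.8

ŷ = -2 + 1.8·13 = 21.4
r = 23.2 − 21.4 = 1.8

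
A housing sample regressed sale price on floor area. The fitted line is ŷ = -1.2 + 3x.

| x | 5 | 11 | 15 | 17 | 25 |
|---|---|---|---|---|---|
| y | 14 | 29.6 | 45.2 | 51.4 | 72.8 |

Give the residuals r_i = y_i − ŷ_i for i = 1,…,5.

0.2, -2.2, 1.4, 1.6, -1

x=5: ŷ = -1.2 + 3·5 = 13.8; r = 14 − 13.8 = 0.2
x=11: ŷ = -1.2 + 3·11 = 31.8; r = 29.6 − 31.8 = -2.2
x=15: ŷ = -1.2 + 3·15 = 43.8; r = 45.2 − 43.8 = 1.4
x=17: ŷ = -1.2 + 3·17 = 49.8; r = 51.4 − 49.8 = 1.6
x=25: ŷ = -1.2 + 3·25 = 73.8; r = 72.8 − 73.8 = -1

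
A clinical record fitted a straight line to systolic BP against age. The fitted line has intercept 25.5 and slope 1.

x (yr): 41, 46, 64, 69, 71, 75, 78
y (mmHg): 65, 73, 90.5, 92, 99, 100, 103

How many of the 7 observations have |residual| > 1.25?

4

x=41: ŷ = 25.5 + 41 = 66.5; e = 65 − 66.5 = -1.5
x=46: ŷ = 25.5 + 46 = 71.5; e = 73 − 71.5 = 1.5
x=64: ŷ = 25.5 + 64 = 89.5; e = 90.5 − 89.5 = 1
x=69: ŷ = 25.5 + 69 = 94.5; e = 92 − 94.5 = -2.5
x=71: ŷ = 25.5 + 71 = 96.5; e = 99 − 96.5 = 2.5
x=75: ŷ = 25.5 + 75 = 100.5; e = 100 − 100.5 = -0.5
x=78: ŷ = 25.5 + 78 = 103.5; e = 103 − 103.5 = -0.5
|e| > 1.25: x=41 (|e|=1.5), x=46 (|e|=1.5), x=69 (|e|=2.5), x=71 (|e|=2.5) → 4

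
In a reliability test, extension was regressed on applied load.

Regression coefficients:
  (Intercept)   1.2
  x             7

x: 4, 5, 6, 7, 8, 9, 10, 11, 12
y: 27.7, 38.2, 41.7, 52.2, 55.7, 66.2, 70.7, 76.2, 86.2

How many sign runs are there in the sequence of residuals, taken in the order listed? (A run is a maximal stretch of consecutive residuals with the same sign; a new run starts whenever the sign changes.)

x=4: ŷ = 1.2 + 7·4 = 29.2; e = 27.7 − 29.2 = -1.5
x=5: ŷ = 1.2 + 7·5 = 36.2; e = 38.2 − 36.2 = 2
x=6: ŷ = 1.2 + 7·6 = 43.2; e = 41.7 − 43.2 = -1.5
x=7: ŷ = 1.2 + 7·7 = 50.2; e = 52.2 − 50.2 = 2
x=8: ŷ = 1.2 + 7·8 = 57.2; e = 55.7 − 57.2 = -1.5
x=9: ŷ = 1.2 + 7·9 = 64.2; e = 66.2 − 64.2 = 2
x=10: ŷ = 1.2 + 7·10 = 71.2; e = 70.7 − 71.2 = -0.5
x=11: ŷ = 1.2 + 7·11 = 78.2; e = 76.2 − 78.2 = -2
x=12: ŷ = 1.2 + 7·12 = 85.2; e = 86.2 − 85.2 = 1
Signs: − + − + − + − − +
Runs: −×1, +×1, −×1, +×1, −×1, +×1, −×2, +×1 → 8

8 runs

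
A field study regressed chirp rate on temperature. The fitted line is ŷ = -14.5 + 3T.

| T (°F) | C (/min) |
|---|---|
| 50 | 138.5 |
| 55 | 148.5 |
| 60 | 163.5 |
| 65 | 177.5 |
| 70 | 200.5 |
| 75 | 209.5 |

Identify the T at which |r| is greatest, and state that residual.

T = 70, r = 5

T=50: ŷ = -14.5 + 3·50 = 135.5; r = 138.5 − 135.5 = 3
T=55: ŷ = -14.5 + 3·55 = 150.5; r = 148.5 − 150.5 = -2
T=60: ŷ = -14.5 + 3·60 = 165.5; r = 163.5 − 165.5 = -2
T=65: ŷ = -14.5 + 3·65 = 180.5; r = 177.5 − 180.5 = -3
T=70: ŷ = -14.5 + 3·70 = 195.5; r = 200.5 − 195.5 = 5
T=75: ŷ = -14.5 + 3·75 = 210.5; r = 209.5 − 210.5 = -1
Largest |r| is 5 at T = 70, residual 5.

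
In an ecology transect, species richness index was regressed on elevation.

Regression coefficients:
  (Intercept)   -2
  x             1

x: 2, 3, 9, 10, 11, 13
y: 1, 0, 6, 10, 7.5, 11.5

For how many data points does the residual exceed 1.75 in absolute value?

1

x=2: ŷ = -2 + 2 = 0; e = 1 − 0 = 1
x=3: ŷ = -2 + 3 = 1; e = 0 − 1 = -1
x=9: ŷ = -2 + 9 = 7; e = 6 − 7 = -1
x=10: ŷ = -2 + 10 = 8; e = 10 − 8 = 2
x=11: ŷ = -2 + 11 = 9; e = 7.5 − 9 = -1.5
x=13: ŷ = -2 + 13 = 11; e = 11.5 − 11 = 0.5
|e| > 1.75: x=10 (|e|=2) → 1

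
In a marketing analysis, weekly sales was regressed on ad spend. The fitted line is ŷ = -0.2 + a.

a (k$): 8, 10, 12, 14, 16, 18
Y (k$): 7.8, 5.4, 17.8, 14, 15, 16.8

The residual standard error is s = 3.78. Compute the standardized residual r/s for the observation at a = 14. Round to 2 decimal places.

ŷ = -0.2 + 14 = 13.8
r = 14 − 13.8 = 0.2
r/s = 0.2 / 3.78 = 0.05

0.05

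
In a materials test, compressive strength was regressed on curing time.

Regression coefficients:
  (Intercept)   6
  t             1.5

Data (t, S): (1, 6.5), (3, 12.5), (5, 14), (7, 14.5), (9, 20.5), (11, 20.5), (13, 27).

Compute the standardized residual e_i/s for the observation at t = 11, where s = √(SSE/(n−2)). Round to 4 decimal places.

t=1: Ŝ = 6 + 1.5·1 = 7.5; e = 6.5 − 7.5 = -1
t=3: Ŝ = 6 + 1.5·3 = 10.5; e = 12.5 − 10.5 = 2
t=5: Ŝ = 6 + 1.5·5 = 13.5; e = 14 − 13.5 = 0.5
t=7: Ŝ = 6 + 1.5·7 = 16.5; e = 14.5 − 16.5 = -2
t=9: Ŝ = 6 + 1.5·9 = 19.5; e = 20.5 − 19.5 = 1
t=11: Ŝ = 6 + 1.5·11 = 22.5; e = 20.5 − 22.5 = -2
t=13: Ŝ = 6 + 1.5·13 = 25.5; e = 27 − 25.5 = 1.5
SSE = 1 + 4 + 0.25 + 4 + 1 + 4 + 2.25 = 16.5
s = √(16.5/5) = 1.81659
e/s = -2 / 1.81659 = -1.1010

-1.1010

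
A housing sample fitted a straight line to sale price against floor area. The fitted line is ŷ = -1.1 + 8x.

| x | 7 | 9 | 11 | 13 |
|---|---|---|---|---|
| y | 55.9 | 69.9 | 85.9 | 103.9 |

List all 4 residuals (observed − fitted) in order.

1, -1, -1, 1

x=7: ŷ = -1.1 + 8·7 = 54.9; r = 55.9 − 54.9 = 1
x=9: ŷ = -1.1 + 8·9 = 70.9; r = 69.9 − 70.9 = -1
x=11: ŷ = -1.1 + 8·11 = 86.9; r = 85.9 − 86.9 = -1
x=13: ŷ = -1.1 + 8·13 = 102.9; r = 103.9 − 102.9 = 1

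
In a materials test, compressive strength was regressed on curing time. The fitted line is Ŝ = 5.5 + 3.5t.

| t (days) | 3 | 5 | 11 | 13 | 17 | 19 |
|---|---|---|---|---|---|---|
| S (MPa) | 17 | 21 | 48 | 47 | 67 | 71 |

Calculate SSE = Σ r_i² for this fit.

t=3: Ŝ = 5.5 + 3.5·3 = 16; r = 17 − 16 = 1
t=5: Ŝ = 5.5 + 3.5·5 = 23; r = 21 − 23 = -2
t=11: Ŝ = 5.5 + 3.5·11 = 44; r = 48 − 44 = 4
t=13: Ŝ = 5.5 + 3.5·13 = 51; r = 47 − 51 = -4
t=17: Ŝ = 5.5 + 3.5·17 = 65; r = 67 − 65 = 2
t=19: Ŝ = 5.5 + 3.5·19 = 72; r = 71 − 72 = -1
SSE = 1 + 4 + 16 + 16 + 4 + 1 = 42

SSE = 42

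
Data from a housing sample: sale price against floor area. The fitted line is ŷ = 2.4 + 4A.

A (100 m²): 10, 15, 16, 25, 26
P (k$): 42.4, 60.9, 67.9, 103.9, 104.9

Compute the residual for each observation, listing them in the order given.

0, -1.5, 1.5, 1.5, -1.5

A=10: ŷ = 2.4 + 4·10 = 42.4; e = 42.4 − 42.4 = 0
A=15: ŷ = 2.4 + 4·15 = 62.4; e = 60.9 − 62.4 = -1.5
A=16: ŷ = 2.4 + 4·16 = 66.4; e = 67.9 − 66.4 = 1.5
A=25: ŷ = 2.4 + 4·25 = 102.4; e = 103.9 − 102.4 = 1.5
A=26: ŷ = 2.4 + 4·26 = 106.4; e = 104.9 − 106.4 = -1.5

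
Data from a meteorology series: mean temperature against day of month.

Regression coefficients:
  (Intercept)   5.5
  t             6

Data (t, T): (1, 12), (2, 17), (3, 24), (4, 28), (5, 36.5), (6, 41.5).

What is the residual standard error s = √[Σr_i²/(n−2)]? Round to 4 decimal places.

t=1: ŷ = 5.5 + 6·1 = 11.5; r = 12 − 11.5 = 0.5
t=2: ŷ = 5.5 + 6·2 = 17.5; r = 17 − 17.5 = -0.5
t=3: ŷ = 5.5 + 6·3 = 23.5; r = 24 − 23.5 = 0.5
t=4: ŷ = 5.5 + 6·4 = 29.5; r = 28 − 29.5 = -1.5
t=5: ŷ = 5.5 + 6·5 = 35.5; r = 36.5 − 35.5 = 1
t=6: ŷ = 5.5 + 6·6 = 41.5; r = 41.5 − 41.5 = 0
SSE = 0.25 + 0.25 + 0.25 + 2.25 + 1 + 0 = 4
s = √(4/4) = √1 ≈ 1.0000

s = 1.0000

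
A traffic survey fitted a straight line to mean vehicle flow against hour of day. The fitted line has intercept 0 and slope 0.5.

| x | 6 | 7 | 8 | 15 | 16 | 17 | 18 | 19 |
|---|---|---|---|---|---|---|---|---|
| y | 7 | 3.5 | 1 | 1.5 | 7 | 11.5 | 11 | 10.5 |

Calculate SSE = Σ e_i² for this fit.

x=6: ŷ = 0.5·6 = 3; e = 7 − 3 = 4
x=7: ŷ = 0.5·7 = 3.5; e = 3.5 − 3.5 = 0
x=8: ŷ = 0.5·8 = 4; e = 1 − 4 = -3
x=15: ŷ = 0.5·15 = 7.5; e = 1.5 − 7.5 = -6
x=16: ŷ = 0.5·16 = 8; e = 7 − 8 = -1
x=17: ŷ = 0.5·17 = 8.5; e = 11.5 − 8.5 = 3
x=18: ŷ = 0.5·18 = 9; e = 11 − 9 = 2
x=19: ŷ = 0.5·19 = 9.5; e = 10.5 − 9.5 = 1
SSE = 16 + 0 + 9 + 36 + 1 + 9 + 4 + 1 = 76

SSE = 76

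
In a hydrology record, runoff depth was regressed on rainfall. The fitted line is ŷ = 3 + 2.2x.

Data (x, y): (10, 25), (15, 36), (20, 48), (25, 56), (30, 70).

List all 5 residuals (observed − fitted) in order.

x=10: ŷ = 3 + 2.2·10 = 25; e = 25 − 25 = 0
x=15: ŷ = 3 + 2.2·15 = 36; e = 36 − 36 = 0
x=20: ŷ = 3 + 2.2·20 = 47; e = 48 − 47 = 1
x=25: ŷ = 3 + 2.2·25 = 58; e = 56 − 58 = -2
x=30: ŷ = 3 + 2.2·30 = 69; e = 70 − 69 = 1

0, 0, 1, -2, 1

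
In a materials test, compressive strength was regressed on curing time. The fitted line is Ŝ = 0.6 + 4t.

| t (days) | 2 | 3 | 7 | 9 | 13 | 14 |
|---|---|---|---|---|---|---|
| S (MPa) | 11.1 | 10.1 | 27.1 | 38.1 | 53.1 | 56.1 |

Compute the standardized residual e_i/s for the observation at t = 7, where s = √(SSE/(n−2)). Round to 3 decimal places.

t=2: Ŝ = 0.6 + 4·2 = 8.6; e = 11.1 − 8.6 = 2.5
t=3: Ŝ = 0.6 + 4·3 = 12.6; e = 10.1 − 12.6 = -2.5
t=7: Ŝ = 0.6 + 4·7 = 28.6; e = 27.1 − 28.6 = -1.5
t=9: Ŝ = 0.6 + 4·9 = 36.6; e = 38.1 − 36.6 = 1.5
t=13: Ŝ = 0.6 + 4·13 = 52.6; e = 53.1 − 52.6 = 0.5
t=14: Ŝ = 0.6 + 4·14 = 56.6; e = 56.1 − 56.6 = -0.5
SSE = 6.25 + 6.25 + 2.25 + 2.25 + 0.25 + 0.25 = 17.5
s = √(17.5/4) = 2.09165
e/s = -1.5 / 2.09165 = -0.717

-0.717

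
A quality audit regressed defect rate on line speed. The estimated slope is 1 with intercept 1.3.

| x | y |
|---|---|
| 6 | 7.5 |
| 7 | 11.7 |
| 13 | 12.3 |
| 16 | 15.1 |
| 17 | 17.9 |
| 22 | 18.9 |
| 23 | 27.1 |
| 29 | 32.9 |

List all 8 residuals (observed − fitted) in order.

0.2, 3.4, -2, -2.2, -0.4, -4.4, 2.8, 2.6

x=6: ŷ = 1.3 + 6 = 7.3; r = 7.5 − 7.3 = 0.2
x=7: ŷ = 1.3 + 7 = 8.3; r = 11.7 − 8.3 = 3.4
x=13: ŷ = 1.3 + 13 = 14.3; r = 12.3 − 14.3 = -2
x=16: ŷ = 1.3 + 16 = 17.3; r = 15.1 − 17.3 = -2.2
x=17: ŷ = 1.3 + 17 = 18.3; r = 17.9 − 18.3 = -0.4
x=22: ŷ = 1.3 + 22 = 23.3; r = 18.9 − 23.3 = -4.4
x=23: ŷ = 1.3 + 23 = 24.3; r = 27.1 − 24.3 = 2.8
x=29: ŷ = 1.3 + 29 = 30.3; r = 32.9 − 30.3 = 2.6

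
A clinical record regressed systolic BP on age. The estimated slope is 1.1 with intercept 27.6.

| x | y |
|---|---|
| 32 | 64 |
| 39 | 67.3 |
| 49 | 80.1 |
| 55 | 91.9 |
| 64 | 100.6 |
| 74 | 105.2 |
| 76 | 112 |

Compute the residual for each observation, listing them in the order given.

1.2, -3.2, -1.4, 3.8, 2.6, -3.8, 0.8

x=32: ŷ = 27.6 + 1.1·32 = 62.8; e = 64 − 62.8 = 1.2
x=39: ŷ = 27.6 + 1.1·39 = 70.5; e = 67.3 − 70.5 = -3.2
x=49: ŷ = 27.6 + 1.1·49 = 81.5; e = 80.1 − 81.5 = -1.4
x=55: ŷ = 27.6 + 1.1·55 = 88.1; e = 91.9 − 88.1 = 3.8
x=64: ŷ = 27.6 + 1.1·64 = 98; e = 100.6 − 98 = 2.6
x=74: ŷ = 27.6 + 1.1·74 = 109; e = 105.2 − 109 = -3.8
x=76: ŷ = 27.6 + 1.1·76 = 111.2; e = 112 − 111.2 = 0.8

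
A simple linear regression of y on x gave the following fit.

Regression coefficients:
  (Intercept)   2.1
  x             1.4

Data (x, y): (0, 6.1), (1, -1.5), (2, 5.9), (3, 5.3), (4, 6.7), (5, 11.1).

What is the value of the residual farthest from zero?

e = -5

x=0: ŷ = 2.1 + 1.4·0 = 2.1; e = 6.1 − 2.1 = 4
x=1: ŷ = 2.1 + 1.4·1 = 3.5; e = -1.5 − 3.5 = -5
x=2: ŷ = 2.1 + 1.4·2 = 4.9; e = 5.9 − 4.9 = 1
x=3: ŷ = 2.1 + 1.4·3 = 6.3; e = 5.3 − 6.3 = -1
x=4: ŷ = 2.1 + 1.4·4 = 7.7; e = 6.7 − 7.7 = -1
x=5: ŷ = 2.1 + 1.4·5 = 9.1; e = 11.1 − 9.1 = 2
Largest |e| is 5 at x = 1, residual -5.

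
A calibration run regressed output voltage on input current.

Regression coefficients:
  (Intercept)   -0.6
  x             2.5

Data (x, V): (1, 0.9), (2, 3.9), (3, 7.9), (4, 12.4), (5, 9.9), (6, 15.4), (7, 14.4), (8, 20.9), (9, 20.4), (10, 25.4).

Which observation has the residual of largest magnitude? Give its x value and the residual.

x=1: ŷ = -0.6 + 2.5·1 = 1.9; r = 0.9 − 1.9 = -1
x=2: ŷ = -0.6 + 2.5·2 = 4.4; r = 3.9 − 4.4 = -0.5
x=3: ŷ = -0.6 + 2.5·3 = 6.9; r = 7.9 − 6.9 = 1
x=4: ŷ = -0.6 + 2.5·4 = 9.4; r = 12.4 − 9.4 = 3
x=5: ŷ = -0.6 + 2.5·5 = 11.9; r = 9.9 − 11.9 = -2
x=6: ŷ = -0.6 + 2.5·6 = 14.4; r = 15.4 − 14.4 = 1
x=7: ŷ = -0.6 + 2.5·7 = 16.9; r = 14.4 − 16.9 = -2.5
x=8: ŷ = -0.6 + 2.5·8 = 19.4; r = 20.9 − 19.4 = 1.5
x=9: ŷ = -0.6 + 2.5·9 = 21.9; r = 20.4 − 21.9 = -1.5
x=10: ŷ = -0.6 + 2.5·10 = 24.4; r = 25.4 − 24.4 = 1
Largest |r| is 3 at x = 4, residual 3.

x = 4, r = 3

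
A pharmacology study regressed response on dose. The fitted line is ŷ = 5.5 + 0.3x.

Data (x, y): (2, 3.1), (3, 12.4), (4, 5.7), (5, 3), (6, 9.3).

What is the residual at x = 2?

r = -3

ŷ = 5.5 + 0.3·2 = 6.1
r = 3.1 − 6.1 = -3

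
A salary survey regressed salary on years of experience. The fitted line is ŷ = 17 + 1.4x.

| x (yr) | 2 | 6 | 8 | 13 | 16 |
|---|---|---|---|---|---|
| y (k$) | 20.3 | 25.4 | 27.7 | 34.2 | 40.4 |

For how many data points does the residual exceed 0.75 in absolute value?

2

x=2: ŷ = 17 + 1.4·2 = 19.8; e = 20.3 − 19.8 = 0.5
x=6: ŷ = 17 + 1.4·6 = 25.4; e = 25.4 − 25.4 = 0
x=8: ŷ = 17 + 1.4·8 = 28.2; e = 27.7 − 28.2 = -0.5
x=13: ŷ = 17 + 1.4·13 = 35.2; e = 34.2 − 35.2 = -1
x=16: ŷ = 17 + 1.4·16 = 39.4; e = 40.4 − 39.4 = 1
|e| > 0.75: x=13 (|e|=1), x=16 (|e|=1) → 2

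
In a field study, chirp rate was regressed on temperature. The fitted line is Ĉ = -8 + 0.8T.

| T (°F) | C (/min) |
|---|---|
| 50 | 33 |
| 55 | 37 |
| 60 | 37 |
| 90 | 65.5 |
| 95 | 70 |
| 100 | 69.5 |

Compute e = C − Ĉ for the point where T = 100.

e = -2.5

Ĉ = -8 + 0.8·100 = 72
e = 69.5 − 72 = -2.5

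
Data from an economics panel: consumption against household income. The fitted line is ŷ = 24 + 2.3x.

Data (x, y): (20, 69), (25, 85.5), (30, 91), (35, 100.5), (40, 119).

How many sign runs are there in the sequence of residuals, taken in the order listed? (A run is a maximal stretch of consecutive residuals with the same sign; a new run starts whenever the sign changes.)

x=20: ŷ = 24 + 2.3·20 = 70; e = 69 − 70 = -1
x=25: ŷ = 24 + 2.3·25 = 81.5; e = 85.5 − 81.5 = 4
x=30: ŷ = 24 + 2.3·30 = 93; e = 91 − 93 = -2
x=35: ŷ = 24 + 2.3·35 = 104.5; e = 100.5 − 104.5 = -4
x=40: ŷ = 24 + 2.3·40 = 116; e = 119 − 116 = 3
Signs: − + − − +
Runs: −×1, +×1, −×2, +×1 → 4

4 runs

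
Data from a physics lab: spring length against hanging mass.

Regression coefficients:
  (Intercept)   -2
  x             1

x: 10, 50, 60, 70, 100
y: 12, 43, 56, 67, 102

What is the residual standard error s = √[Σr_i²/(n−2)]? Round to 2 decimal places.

s = 4.55

x=10: ŷ = -2 + 10 = 8; r = 12 − 8 = 4
x=50: ŷ = -2 + 50 = 48; r = 43 − 48 = -5
x=60: ŷ = -2 + 60 = 58; r = 56 − 58 = -2
x=70: ŷ = -2 + 70 = 68; r = 67 − 68 = -1
x=100: ŷ = -2 + 100 = 98; r = 102 − 98 = 4
SSE = 16 + 25 + 4 + 1 + 16 = 62
s = √(62/3) = √20.6667 ≈ 4.55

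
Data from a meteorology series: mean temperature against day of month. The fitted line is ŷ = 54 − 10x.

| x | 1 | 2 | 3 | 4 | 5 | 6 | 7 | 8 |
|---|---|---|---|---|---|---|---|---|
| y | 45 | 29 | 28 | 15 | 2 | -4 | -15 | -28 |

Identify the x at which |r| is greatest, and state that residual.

x=1: ŷ = 54 − 10·1 = 44; r = 45 − 44 = 1
x=2: ŷ = 54 − 10·2 = 34; r = 29 − 34 = -5
x=3: ŷ = 54 − 10·3 = 24; r = 28 − 24 = 4
x=4: ŷ = 54 − 10·4 = 14; r = 15 − 14 = 1
x=5: ŷ = 54 − 10·5 = 4; r = 2 − 4 = -2
x=6: ŷ = 54 − 10·6 = -6; r = -4 − (-6) = 2
x=7: ŷ = 54 − 10·7 = -16; r = -15 − (-16) = 1
x=8: ŷ = 54 − 10·8 = -26; r = -28 − (-26) = -2
Largest |r| is 5 at x = 2, residual -5.

x = 2, r = -5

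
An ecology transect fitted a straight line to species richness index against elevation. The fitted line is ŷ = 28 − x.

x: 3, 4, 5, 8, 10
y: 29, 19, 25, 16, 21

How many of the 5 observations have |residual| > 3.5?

x=3: ŷ = 28 − 3 = 25; r = 29 − 25 = 4
x=4: ŷ = 28 − 4 = 24; r = 19 − 24 = -5
x=5: ŷ = 28 − 5 = 23; r = 25 − 23 = 2
x=8: ŷ = 28 − 8 = 20; r = 16 − 20 = -4
x=10: ŷ = 28 − 10 = 18; r = 21 − 18 = 3
|r| > 3.5: x=3 (|r|=4), x=4 (|r|=5), x=8 (|r|=4) → 3

3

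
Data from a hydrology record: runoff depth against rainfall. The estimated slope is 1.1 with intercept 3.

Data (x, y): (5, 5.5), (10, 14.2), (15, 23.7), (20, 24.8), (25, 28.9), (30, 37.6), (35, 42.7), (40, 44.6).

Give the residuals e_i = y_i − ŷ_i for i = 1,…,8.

-3, 0.2, 4.2, -0.2, -1.6, 1.6, 1.2, -2.4

x=5: ŷ = 3 + 1.1·5 = 8.5; e = 5.5 − 8.5 = -3
x=10: ŷ = 3 + 1.1·10 = 14; e = 14.2 − 14 = 0.2
x=15: ŷ = 3 + 1.1·15 = 19.5; e = 23.7 − 19.5 = 4.2
x=20: ŷ = 3 + 1.1·20 = 25; e = 24.8 − 25 = -0.2
x=25: ŷ = 3 + 1.1·25 = 30.5; e = 28.9 − 30.5 = -1.6
x=30: ŷ = 3 + 1.1·30 = 36; e = 37.6 − 36 = 1.6
x=35: ŷ = 3 + 1.1·35 = 41.5; e = 42.7 − 41.5 = 1.2
x=40: ŷ = 3 + 1.1·40 = 47; e = 44.6 − 47 = -2.4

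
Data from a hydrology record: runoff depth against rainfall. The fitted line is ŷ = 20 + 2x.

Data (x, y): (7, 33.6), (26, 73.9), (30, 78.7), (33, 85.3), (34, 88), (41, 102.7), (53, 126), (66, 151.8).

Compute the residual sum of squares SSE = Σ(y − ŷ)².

x=7: ŷ = 20 + 2·7 = 34; r = 33.6 − 34 = -0.4
x=26: ŷ = 20 + 2·26 = 72; r = 73.9 − 72 = 1.9
x=30: ŷ = 20 + 2·30 = 80; r = 78.7 − 80 = -1.3
x=33: ŷ = 20 + 2·33 = 86; r = 85.3 − 86 = -0.7
x=34: ŷ = 20 + 2·34 = 88; r = 88 − 88 = 0
x=41: ŷ = 20 + 2·41 = 102; r = 102.7 − 102 = 0.7
x=53: ŷ = 20 + 2·53 = 126; r = 126 − 126 = 0
x=66: ŷ = 20 + 2·66 = 152; r = 151.8 − 152 = -0.2
SSE = 0.16 + 3.61 + 1.69 + 0.49 + 0 + 0.49 + 0 + 0.04 = 6.48

SSE = 6.48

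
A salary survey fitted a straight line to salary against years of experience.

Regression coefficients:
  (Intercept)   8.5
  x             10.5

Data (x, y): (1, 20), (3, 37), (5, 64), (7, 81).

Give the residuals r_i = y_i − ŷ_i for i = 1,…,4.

x=1: ŷ = 8.5 + 10.5·1 = 19; r = 20 − 19 = 1
x=3: ŷ = 8.5 + 10.5·3 = 40; r = 37 − 40 = -3
x=5: ŷ = 8.5 + 10.5·5 = 61; r = 64 − 61 = 3
x=7: ŷ = 8.5 + 10.5·7 = 82; r = 81 − 82 = -1

1, -3, 3, -1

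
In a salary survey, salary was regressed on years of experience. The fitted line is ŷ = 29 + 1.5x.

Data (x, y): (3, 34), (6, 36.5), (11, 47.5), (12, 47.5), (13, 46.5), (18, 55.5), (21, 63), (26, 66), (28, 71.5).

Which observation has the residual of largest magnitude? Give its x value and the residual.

x = 21, r = 2.5

x=3: ŷ = 29 + 1.5·3 = 33.5; r = 34 − 33.5 = 0.5
x=6: ŷ = 29 + 1.5·6 = 38; r = 36.5 − 38 = -1.5
x=11: ŷ = 29 + 1.5·11 = 45.5; r = 47.5 − 45.5 = 2
x=12: ŷ = 29 + 1.5·12 = 47; r = 47.5 − 47 = 0.5
x=13: ŷ = 29 + 1.5·13 = 48.5; r = 46.5 − 48.5 = -2
x=18: ŷ = 29 + 1.5·18 = 56; r = 55.5 − 56 = -0.5
x=21: ŷ = 29 + 1.5·21 = 60.5; r = 63 − 60.5 = 2.5
x=26: ŷ = 29 + 1.5·26 = 68; r = 66 − 68 = -2
x=28: ŷ = 29 + 1.5·28 = 71; r = 71.5 − 71 = 0.5
Largest |r| is 2.5 at x = 21, residual 2.5.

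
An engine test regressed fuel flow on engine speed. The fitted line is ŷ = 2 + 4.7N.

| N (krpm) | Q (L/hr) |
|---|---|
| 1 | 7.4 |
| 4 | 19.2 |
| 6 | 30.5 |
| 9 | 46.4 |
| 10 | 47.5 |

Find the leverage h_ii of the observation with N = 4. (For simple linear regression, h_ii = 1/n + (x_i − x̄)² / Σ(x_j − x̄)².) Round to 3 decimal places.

N̄ = (1 + 4 + 6 + 9 + 10)/5 = 6
Σ(N − N̄)² = 25 + 4 + 0 + 9 + 16 = 54
h = 1/5 + (-2)²/54 = 0.2 + 0.0740741 = 0.274

h = 0.274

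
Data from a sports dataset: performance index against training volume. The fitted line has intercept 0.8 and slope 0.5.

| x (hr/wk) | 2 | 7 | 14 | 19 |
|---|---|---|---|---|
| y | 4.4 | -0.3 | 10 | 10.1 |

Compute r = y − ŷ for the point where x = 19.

ŷ = 0.8 + 0.5·19 = 10.3
r = 10.1 − 10.3 = -0.2

r = -0.2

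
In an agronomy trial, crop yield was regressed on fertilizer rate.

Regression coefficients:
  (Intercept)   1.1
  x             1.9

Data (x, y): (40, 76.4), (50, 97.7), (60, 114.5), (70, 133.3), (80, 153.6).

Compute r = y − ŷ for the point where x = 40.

ŷ = 1.1 + 1.9·40 = 77.1
r = 76.4 − 77.1 = -0.7

r = -0.7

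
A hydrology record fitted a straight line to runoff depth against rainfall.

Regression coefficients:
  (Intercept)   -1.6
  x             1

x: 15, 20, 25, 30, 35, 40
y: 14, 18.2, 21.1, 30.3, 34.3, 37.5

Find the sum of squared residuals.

SSE = 10.92

x=15: ŷ = -1.6 + 15 = 13.4; e = 14 − 13.4 = 0.6
x=20: ŷ = -1.6 + 20 = 18.4; e = 18.2 − 18.4 = -0.2
x=25: ŷ = -1.6 + 25 = 23.4; e = 21.1 − 23.4 = -2.3
x=30: ŷ = -1.6 + 30 = 28.4; e = 30.3 − 28.4 = 1.9
x=35: ŷ = -1.6 + 35 = 33.4; e = 34.3 − 33.4 = 0.9
x=40: ŷ = -1.6 + 40 = 38.4; e = 37.5 − 38.4 = -0.9
SSE = 0.36 + 0.04 + 5.29 + 3.61 + 0.81 + 0.81 = 10.92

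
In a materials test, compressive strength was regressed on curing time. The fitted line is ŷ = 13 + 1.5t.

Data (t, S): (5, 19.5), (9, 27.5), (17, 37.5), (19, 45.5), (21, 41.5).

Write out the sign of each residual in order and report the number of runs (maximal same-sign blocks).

5 runs

t=5: ŷ = 13 + 1.5·5 = 20.5; r = 19.5 − 20.5 = -1
t=9: ŷ = 13 + 1.5·9 = 26.5; r = 27.5 − 26.5 = 1
t=17: ŷ = 13 + 1.5·17 = 38.5; r = 37.5 − 38.5 = -1
t=19: ŷ = 13 + 1.5·19 = 41.5; r = 45.5 − 41.5 = 4
t=21: ŷ = 13 + 1.5·21 = 44.5; r = 41.5 − 44.5 = -3
Signs: − + − + −
Runs: −×1, +×1, −×1, +×1, −×1 → 5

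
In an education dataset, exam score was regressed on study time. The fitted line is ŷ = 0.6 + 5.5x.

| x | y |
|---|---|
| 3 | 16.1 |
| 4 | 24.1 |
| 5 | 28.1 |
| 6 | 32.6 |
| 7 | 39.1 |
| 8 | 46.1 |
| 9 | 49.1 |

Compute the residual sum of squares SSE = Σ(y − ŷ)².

SSE = 7.5

x=3: ŷ = 0.6 + 5.5·3 = 17.1; r = 16.1 − 17.1 = -1
x=4: ŷ = 0.6 + 5.5·4 = 22.6; r = 24.1 − 22.6 = 1.5
x=5: ŷ = 0.6 + 5.5·5 = 28.1; r = 28.1 − 28.1 = 0
x=6: ŷ = 0.6 + 5.5·6 = 33.6; r = 32.6 − 33.6 = -1
x=7: ŷ = 0.6 + 5.5·7 = 39.1; r = 39.1 − 39.1 = 0
x=8: ŷ = 0.6 + 5.5·8 = 44.6; r = 46.1 − 44.6 = 1.5
x=9: ŷ = 0.6 + 5.5·9 = 50.1; r = 49.1 − 50.1 = -1
SSE = 1 + 2.25 + 0 + 1 + 0 + 2.25 + 1 = 7.5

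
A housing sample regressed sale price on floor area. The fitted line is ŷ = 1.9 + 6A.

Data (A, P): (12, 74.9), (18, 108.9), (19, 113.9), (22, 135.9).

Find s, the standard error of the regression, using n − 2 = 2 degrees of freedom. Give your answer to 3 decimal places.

s = 2.236

A=12: ŷ = 1.9 + 6·12 = 73.9; r = 74.9 − 73.9 = 1
A=18: ŷ = 1.9 + 6·18 = 109.9; r = 108.9 − 109.9 = -1
A=19: ŷ = 1.9 + 6·19 = 115.9; r = 113.9 − 115.9 = -2
A=22: ŷ = 1.9 + 6·22 = 133.9; r = 135.9 − 133.9 = 2
SSE = 1 + 1 + 4 + 4 = 10
s = √(10/2) = √5 ≈ 2.236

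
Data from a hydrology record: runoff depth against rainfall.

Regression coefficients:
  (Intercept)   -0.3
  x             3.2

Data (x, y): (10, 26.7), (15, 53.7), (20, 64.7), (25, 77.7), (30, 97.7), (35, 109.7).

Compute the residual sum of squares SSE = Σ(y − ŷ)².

x=10: ŷ = -0.3 + 3.2·10 = 31.7; r = 26.7 − 31.7 = -5
x=15: ŷ = -0.3 + 3.2·15 = 47.7; r = 53.7 − 47.7 = 6
x=20: ŷ = -0.3 + 3.2·20 = 63.7; r = 64.7 − 63.7 = 1
x=25: ŷ = -0.3 + 3.2·25 = 79.7; r = 77.7 − 79.7 = -2
x=30: ŷ = -0.3 + 3.2·30 = 95.7; r = 97.7 − 95.7 = 2
x=35: ŷ = -0.3 + 3.2·35 = 111.7; r = 109.7 − 111.7 = -2
SSE = 25 + 36 + 1 + 4 + 4 + 4 = 74

SSE = 74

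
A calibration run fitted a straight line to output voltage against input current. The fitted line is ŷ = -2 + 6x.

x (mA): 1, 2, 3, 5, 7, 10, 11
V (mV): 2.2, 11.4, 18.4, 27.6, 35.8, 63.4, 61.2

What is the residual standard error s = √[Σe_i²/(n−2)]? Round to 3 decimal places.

x=1: ŷ = -2 + 6·1 = 4; e = 2.2 − 4 = -1.8
x=2: ŷ = -2 + 6·2 = 10; e = 11.4 − 10 = 1.4
x=3: ŷ = -2 + 6·3 = 16; e = 18.4 − 16 = 2.4
x=5: ŷ = -2 + 6·5 = 28; e = 27.6 − 28 = -0.4
x=7: ŷ = -2 + 6·7 = 40; e = 35.8 − 40 = -4.2
x=10: ŷ = -2 + 6·10 = 58; e = 63.4 − 58 = 5.4
x=11: ŷ = -2 + 6·11 = 64; e = 61.2 − 64 = -2.8
SSE = 3.24 + 1.96 + 5.76 + 0.16 + 17.64 + 29.16 + 7.84 = 65.76
s = √(65.76/5) = √13.152 ≈ 3.627

s = 3.627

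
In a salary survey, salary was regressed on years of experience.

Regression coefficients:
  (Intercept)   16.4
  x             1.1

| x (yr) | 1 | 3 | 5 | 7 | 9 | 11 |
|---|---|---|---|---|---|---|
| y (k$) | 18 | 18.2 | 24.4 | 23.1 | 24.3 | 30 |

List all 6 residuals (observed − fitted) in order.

x=1: ŷ = 16.4 + 1.1·1 = 17.5; r = 18 − 17.5 = 0.5
x=3: ŷ = 16.4 + 1.1·3 = 19.7; r = 18.2 − 19.7 = -1.5
x=5: ŷ = 16.4 + 1.1·5 = 21.9; r = 24.4 − 21.9 = 2.5
x=7: ŷ = 16.4 + 1.1·7 = 24.1; r = 23.1 − 24.1 = -1
x=9: ŷ = 16.4 + 1.1·9 = 26.3; r = 24.3 − 26.3 = -2
x=11: ŷ = 16.4 + 1.1·11 = 28.5; r = 30 − 28.5 = 1.5

0.5, -1.5, 2.5, -1, -2, 1.5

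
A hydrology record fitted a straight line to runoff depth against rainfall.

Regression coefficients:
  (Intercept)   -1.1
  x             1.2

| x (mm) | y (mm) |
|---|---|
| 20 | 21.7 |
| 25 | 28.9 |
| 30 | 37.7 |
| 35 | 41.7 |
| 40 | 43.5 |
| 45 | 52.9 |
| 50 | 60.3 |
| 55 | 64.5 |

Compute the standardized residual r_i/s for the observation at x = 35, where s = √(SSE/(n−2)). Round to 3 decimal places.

x=20: ŷ = -1.1 + 1.2·20 = 22.9; r = 21.7 − 22.9 = -1.2
x=25: ŷ = -1.1 + 1.2·25 = 28.9; r = 28.9 − 28.9 = 0
x=30: ŷ = -1.1 + 1.2·30 = 34.9; r = 37.7 − 34.9 = 2.8
x=35: ŷ = -1.1 + 1.2·35 = 40.9; r = 41.7 − 40.9 = 0.8
x=40: ŷ = -1.1 + 1.2·40 = 46.9; r = 43.5 − 46.9 = -3.4
x=45: ŷ = -1.1 + 1.2·45 = 52.9; r = 52.9 − 52.9 = 0
x=50: ŷ = -1.1 + 1.2·50 = 58.9; r = 60.3 − 58.9 = 1.4
x=55: ŷ = -1.1 + 1.2·55 = 64.9; r = 64.5 − 64.9 = -0.4
SSE = 1.44 + 0 + 7.84 + 0.64 + 11.56 + 0 + 1.96 + 0.16 = 23.6
s = √(23.6/6) = 1.98326
r/s = 0.8 / 1.98326 = 0.403

0.403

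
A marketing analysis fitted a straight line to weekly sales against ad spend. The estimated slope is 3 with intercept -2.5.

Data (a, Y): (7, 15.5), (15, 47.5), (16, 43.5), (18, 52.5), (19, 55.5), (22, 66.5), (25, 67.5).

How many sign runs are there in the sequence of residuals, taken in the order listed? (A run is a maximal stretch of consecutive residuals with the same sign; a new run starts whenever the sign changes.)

5 runs

a=7: ŷ = -2.5 + 3·7 = 18.5; r = 15.5 − 18.5 = -3
a=15: ŷ = -2.5 + 3·15 = 42.5; r = 47.5 − 42.5 = 5
a=16: ŷ = -2.5 + 3·16 = 45.5; r = 43.5 − 45.5 = -2
a=18: ŷ = -2.5 + 3·18 = 51.5; r = 52.5 − 51.5 = 1
a=19: ŷ = -2.5 + 3·19 = 54.5; r = 55.5 − 54.5 = 1
a=22: ŷ = -2.5 + 3·22 = 63.5; r = 66.5 − 63.5 = 3
a=25: ŷ = -2.5 + 3·25 = 72.5; r = 67.5 − 72.5 = -5
Signs: − + − + + + −
Runs: −×1, +×1, −×1, +×3, −×1 → 5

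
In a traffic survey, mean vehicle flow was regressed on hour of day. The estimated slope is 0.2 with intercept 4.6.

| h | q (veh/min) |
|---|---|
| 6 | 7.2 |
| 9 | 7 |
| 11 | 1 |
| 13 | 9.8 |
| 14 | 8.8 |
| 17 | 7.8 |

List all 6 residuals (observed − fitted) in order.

h=6: q̂ = 4.6 + 0.2·6 = 5.8; r = 7.2 − 5.8 = 1.4
h=9: q̂ = 4.6 + 0.2·9 = 6.4; r = 7 − 6.4 = 0.6
h=11: q̂ = 4.6 + 0.2·11 = 6.8; r = 1 − 6.8 = -5.8
h=13: q̂ = 4.6 + 0.2·13 = 7.2; r = 9.8 − 7.2 = 2.6
h=14: q̂ = 4.6 + 0.2·14 = 7.4; r = 8.8 − 7.4 = 1.4
h=17: q̂ = 4.6 + 0.2·17 = 8; r = 7.8 − 8 = -0.2

1.4, 0.6, -5.8, 2.6, 1.4, -0.2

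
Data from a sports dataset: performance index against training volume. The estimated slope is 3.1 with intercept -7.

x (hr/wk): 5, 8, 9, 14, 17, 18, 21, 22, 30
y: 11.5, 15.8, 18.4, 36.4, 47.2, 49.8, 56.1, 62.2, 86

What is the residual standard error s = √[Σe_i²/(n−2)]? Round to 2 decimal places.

s = 1.98

x=5: ŷ = -7 + 3.1·5 = 8.5; e = 11.5 − 8.5 = 3
x=8: ŷ = -7 + 3.1·8 = 17.8; e = 15.8 − 17.8 = -2
x=9: ŷ = -7 + 3.1·9 = 20.9; e = 18.4 − 20.9 = -2.5
x=14: ŷ = -7 + 3.1·14 = 36.4; e = 36.4 − 36.4 = 0
x=17: ŷ = -7 + 3.1·17 = 45.7; e = 47.2 − 45.7 = 1.5
x=18: ŷ = -7 + 3.1·18 = 48.8; e = 49.8 − 48.8 = 1
x=21: ŷ = -7 + 3.1·21 = 58.1; e = 56.1 − 58.1 = -2
x=22: ŷ = -7 + 3.1·22 = 61.2; e = 62.2 − 61.2 = 1
x=30: ŷ = -7 + 3.1·30 = 86; e = 86 − 86 = 0
SSE = 9 + 4 + 6.25 + 0 + 2.25 + 1 + 4 + 1 + 0 = 27.5
s = √(27.5/7) = √3.92857 ≈ 1.98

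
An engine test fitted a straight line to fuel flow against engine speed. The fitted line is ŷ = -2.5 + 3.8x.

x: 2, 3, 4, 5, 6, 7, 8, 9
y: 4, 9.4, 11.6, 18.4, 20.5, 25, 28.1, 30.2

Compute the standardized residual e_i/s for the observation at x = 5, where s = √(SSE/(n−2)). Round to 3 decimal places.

x=2: ŷ = -2.5 + 3.8·2 = 5.1; e = 4 − 5.1 = -1.1
x=3: ŷ = -2.5 + 3.8·3 = 8.9; e = 9.4 − 8.9 = 0.5
x=4: ŷ = -2.5 + 3.8·4 = 12.7; e = 11.6 − 12.7 = -1.1
x=5: ŷ = -2.5 + 3.8·5 = 16.5; e = 18.4 − 16.5 = 1.9
x=6: ŷ = -2.5 + 3.8·6 = 20.3; e = 20.5 − 20.3 = 0.2
x=7: ŷ = -2.5 + 3.8·7 = 24.1; e = 25 − 24.1 = 0.9
x=8: ŷ = -2.5 + 3.8·8 = 27.9; e = 28.1 − 27.9 = 0.2
x=9: ŷ = -2.5 + 3.8·9 = 31.7; e = 30.2 − 31.7 = -1.5
SSE = 1.21 + 0.25 + 1.21 + 3.61 + 0.04 + 0.81 + 0.04 + 2.25 = 9.42
s = √(9.42/6) = 1.253
e/s = 1.9 / 1.253 = 1.516

1.516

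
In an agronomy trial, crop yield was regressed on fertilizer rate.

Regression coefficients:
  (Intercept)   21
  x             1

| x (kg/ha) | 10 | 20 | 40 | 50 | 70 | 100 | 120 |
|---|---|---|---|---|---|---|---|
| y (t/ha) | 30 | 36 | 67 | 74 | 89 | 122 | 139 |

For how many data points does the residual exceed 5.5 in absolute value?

x=10: ŷ = 21 + 10 = 31; r = 30 − 31 = -1
x=20: ŷ = 21 + 20 = 41; r = 36 − 41 = -5
x=40: ŷ = 21 + 40 = 61; r = 67 − 61 = 6
x=50: ŷ = 21 + 50 = 71; r = 74 − 71 = 3
x=70: ŷ = 21 + 70 = 91; r = 89 − 91 = -2
x=100: ŷ = 21 + 100 = 121; r = 122 − 121 = 1
x=120: ŷ = 21 + 120 = 141; r = 139 − 141 = -2
|r| > 5.5: x=40 (|r|=6) → 1

1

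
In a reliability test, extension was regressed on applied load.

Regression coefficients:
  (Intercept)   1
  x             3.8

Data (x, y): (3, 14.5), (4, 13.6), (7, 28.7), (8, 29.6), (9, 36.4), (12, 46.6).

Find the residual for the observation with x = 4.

ŷ = 1 + 3.8·4 = 16.2
r = 13.6 − 16.2 = -2.6

r = -2.6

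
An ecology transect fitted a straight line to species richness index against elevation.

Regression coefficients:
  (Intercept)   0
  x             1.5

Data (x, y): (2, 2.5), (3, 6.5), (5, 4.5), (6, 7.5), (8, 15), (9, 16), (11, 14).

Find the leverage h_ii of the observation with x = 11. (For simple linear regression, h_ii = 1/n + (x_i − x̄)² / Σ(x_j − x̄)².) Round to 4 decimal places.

h = 0.4932

x̄ = (2 + 3 + 5 + 6 + 8 + 9 + 11)/7 = 6.28571
Σ(x − x̄)² = 18.3673 + 10.7959 + 1.65306 + 0.0816327 + 2.93878 + 7.36735 + 22.2245 = 63.4286
h = 1/7 + (4.71429)²/63.4286 = 0.142857 + 0.350386 = 0.4932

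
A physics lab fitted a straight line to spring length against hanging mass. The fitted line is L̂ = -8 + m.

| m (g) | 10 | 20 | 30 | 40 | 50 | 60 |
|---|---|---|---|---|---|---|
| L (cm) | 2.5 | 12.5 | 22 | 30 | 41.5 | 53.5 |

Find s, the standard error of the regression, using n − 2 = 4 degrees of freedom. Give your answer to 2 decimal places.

s = 1.32

m=10: L̂ = -8 + 10 = 2; e = 2.5 − 2 = 0.5
m=20: L̂ = -8 + 20 = 12; e = 12.5 − 12 = 0.5
m=30: L̂ = -8 + 30 = 22; e = 22 − 22 = 0
m=40: L̂ = -8 + 40 = 32; e = 30 − 32 = -2
m=50: L̂ = -8 + 50 = 42; e = 41.5 − 42 = -0.5
m=60: L̂ = -8 + 60 = 52; e = 53.5 − 52 = 1.5
SSE = 0.25 + 0.25 + 0 + 4 + 0.25 + 2.25 = 7
s = √(7/4) = √1.75 ≈ 1.32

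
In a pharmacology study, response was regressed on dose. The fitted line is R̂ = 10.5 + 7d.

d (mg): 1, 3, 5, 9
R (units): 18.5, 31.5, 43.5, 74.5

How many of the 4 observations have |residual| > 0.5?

d=1: R̂ = 10.5 + 7·1 = 17.5; e = 18.5 − 17.5 = 1
d=3: R̂ = 10.5 + 7·3 = 31.5; e = 31.5 − 31.5 = 0
d=5: R̂ = 10.5 + 7·5 = 45.5; e = 43.5 − 45.5 = -2
d=9: R̂ = 10.5 + 7·9 = 73.5; e = 74.5 − 73.5 = 1
|e| > 0.5: d=1 (|e|=1), d=5 (|e|=2), d=9 (|e|=1) → 3

3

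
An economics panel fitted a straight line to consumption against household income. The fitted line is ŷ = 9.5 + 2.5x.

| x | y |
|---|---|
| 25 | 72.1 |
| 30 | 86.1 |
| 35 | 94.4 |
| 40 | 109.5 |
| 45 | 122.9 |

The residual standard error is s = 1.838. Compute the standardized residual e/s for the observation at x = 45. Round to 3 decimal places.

0.490

ŷ = 9.5 + 2.5·45 = 122
e = 122.9 − 122 = 0.9
e/s = 0.9 / 1.838 = 0.490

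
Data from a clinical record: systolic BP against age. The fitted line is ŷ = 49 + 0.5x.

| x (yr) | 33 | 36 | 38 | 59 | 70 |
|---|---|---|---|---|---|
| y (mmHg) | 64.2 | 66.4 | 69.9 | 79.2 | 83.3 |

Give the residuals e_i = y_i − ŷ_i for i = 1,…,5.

x=33: ŷ = 49 + 0.5·33 = 65.5; e = 64.2 − 65.5 = -1.3
x=36: ŷ = 49 + 0.5·36 = 67; e = 66.4 − 67 = -0.6
x=38: ŷ = 49 + 0.5·38 = 68; e = 69.9 − 68 = 1.9
x=59: ŷ = 49 + 0.5·59 = 78.5; e = 79.2 − 78.5 = 0.7
x=70: ŷ = 49 + 0.5·70 = 84; e = 83.3 − 84 = -0.7

-1.3, -0.6, 1.9, 0.7, -0.7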